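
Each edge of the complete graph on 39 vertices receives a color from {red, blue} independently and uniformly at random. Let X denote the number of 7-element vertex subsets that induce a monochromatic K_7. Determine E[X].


Let X = Σ_S X_S over the C(39, 7) = 15380937 subsets S of size 7, where X_S = 1 if the K_7 on S is monochromatic.
For a fixed S, the K_7 on S has C(7, 2) = 21 edges. P[all 21 edges red] = (1/2)^21, and likewise for blue, so P[monochromatic] = 2·(1/2)^21 = 2^{1 − 21} = 1/1048576.
Summing: E[X] = C(39, 7) · 2^{1 − 21} = 15380937 · 1/1048576 = 15380937/1048576.
Numerically: E[X] ≈ 14.6684.

E[X] = C(39,7)·2^(1−C(7,2)) = 15380937/1048576 ≈ 14.6684.


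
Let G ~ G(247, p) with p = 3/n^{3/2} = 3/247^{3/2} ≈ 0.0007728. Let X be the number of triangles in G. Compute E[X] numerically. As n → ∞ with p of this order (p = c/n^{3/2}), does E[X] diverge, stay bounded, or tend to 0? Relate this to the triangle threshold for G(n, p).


Number of potential triangles: C(247, 3) = 2481115.
Each occurs with probability p³ ≈ (0.0007728)³ ≈ 4.615593e-10.
By linearity: E[X] = C(247, 3)·p³ ≈ 2481115 · 4.615593e-10 ≈ 0.0011.
Since α = 3/2 > 1, p = c/n^{3/2} = o(1/n) is below the triangle threshold p ~ 1/n. Asymptotically E[X] ~ (c³/6)·n^{3(1−α)} = (3³/6)·n^{-1.5} → 0, so by Markov's inequality G has no triangles w.h.p.

E[X] ≈ 0.0011; in regime p = Θ(1/n^{3/2}) E[X] tends to 0 (below the triangle threshold p ~ 1/n).


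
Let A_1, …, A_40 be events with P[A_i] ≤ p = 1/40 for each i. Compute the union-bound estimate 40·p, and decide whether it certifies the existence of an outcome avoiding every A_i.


Union bound: P[∪_{i=1}^{40} A_i] ≤ Σ_i P[A_i] ≤ 40·p = 40·(1/40) = 1.
Numerically: 1 ≈ 1.000000.
Is 1 < 1? NO.
Since the bound 1 is ≥ 1, the union bound is uninformative here; it does NOT by itself certify existence.

40·p = 1 ≈ 1.000000; existence NOT certified by the union bound.


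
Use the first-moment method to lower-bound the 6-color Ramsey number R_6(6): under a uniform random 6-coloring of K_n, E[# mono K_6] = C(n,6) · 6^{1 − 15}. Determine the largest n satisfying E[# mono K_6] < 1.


We need C(n, 6) · 6^{1 − 15} < 1, i.e. C(n, 6) < 6^{15 − 1} = 78364164096.
Check values of n near the boundary:
  n = 192: C(192, 6) = 64300886496; 64300886496 < 78364164096? YES
  n = 193: C(193, 6) = 66364016544; 66364016544 < 78364164096? YES
  n = 194: C(194, 6) = 68482017072; 68482017072 < 78364164096? YES
  n = 195: C(195, 6) = 70656049360; 70656049360 < 78364164096? YES
  n = 196: C(196, 6) = 72887293024; 72887293024 < 78364164096? YES
  n = 197: C(197, 6) = 75176946208; 75176946208 < 78364164096? YES
  n = 198: C(198, 6) = 77526225777; 77526225777 < 78364164096? YES
  n = 199: C(199, 6) = 79936367511; 79936367511 < 78364164096? NO
The largest n with C(n, 6) < 78364164096 is n = 198 (where E[X] = 25842075259/26121388032 ≈ 0.9893071). Hence R_6(6) > 198, i.e. R_6(6) ≥ 199.

Largest n = 198; hence R_6(6) > 198.


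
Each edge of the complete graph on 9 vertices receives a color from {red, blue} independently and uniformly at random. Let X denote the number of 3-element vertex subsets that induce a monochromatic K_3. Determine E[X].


Let X = Σ_S X_S over the C(9, 3) = 84 subsets S of size 3, where X_S = 1 if the K_3 on S is monochromatic.
For a fixed S, the K_3 on S has C(3, 2) = 3 edges. P[all 3 edges red] = (1/2)^3, and likewise for blue, so P[monochromatic] = 2·(1/2)^3 = 2^{1 − 3} = 1/4.
Summing: E[X] = C(9, 3) · 2^{1 − 3} = 84 · 1/4 = 21.
Numerically: E[X] ≈ 21.000.

E[X] = C(9,3)·2^(1−C(3,2)) = 21 ≈ 21.000.


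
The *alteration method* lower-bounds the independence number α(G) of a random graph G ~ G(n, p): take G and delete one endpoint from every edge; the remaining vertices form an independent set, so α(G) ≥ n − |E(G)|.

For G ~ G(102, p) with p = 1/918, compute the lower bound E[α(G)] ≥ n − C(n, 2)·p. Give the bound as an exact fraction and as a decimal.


E[|E(G)|] = C(102, 2)·p = 5151 · (1/918) = 101/18.
E[α(G)] ≥ n − E[|E(G)|] = 102 − 101/18 = 1735/18.
Numerically: ≈ 96.389.
(This is only a lower bound; the true E[α(G)] may be larger.)

E[α(G)] ≥ 1735/18 ≈ 96.389.


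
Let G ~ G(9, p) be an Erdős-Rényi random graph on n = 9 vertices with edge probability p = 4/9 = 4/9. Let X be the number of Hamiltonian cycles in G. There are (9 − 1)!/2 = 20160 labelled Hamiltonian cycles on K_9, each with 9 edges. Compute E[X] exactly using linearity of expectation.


K_9 has (9 − 1)!/2 = 20160 labelled Hamiltonian cycles.
For each such Hamiltonian cycle H, let X_H = 1 if all 9 edges of H are present in G. Then P[X_H = 1] = p^{9} = (4/9)^{9} = 262144/387420489.
By linearity: E[X] = Σ_H E[X_H] = 20160 · p^{9} = 20160 · 262144/387420489 = 587202560/43046721.
Numerically: E[X] ≈ 13.641.

E[X] = 20160 · (4/9)^{9} = 587202560/43046721 ≈ 13.641.


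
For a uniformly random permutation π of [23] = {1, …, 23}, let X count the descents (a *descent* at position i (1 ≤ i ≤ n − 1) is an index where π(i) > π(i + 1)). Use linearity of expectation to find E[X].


Write X = Σ X_I over i = 1, …, 22, with X_I the indicator of one descent.
There are 22 indicators.
For each fixed i, the pair (π(i), π(i+1)) is a uniformly random ordered pair of distinct values from {1, …, 23}; by symmetry P[π(i) > π(i+1)] = 1/2.
By linearity: E[X] = 22 · (1/2) = (23 − 1) · (1/2) = 11 ≈ 11.000.

E[X] = 11 = 11.000.


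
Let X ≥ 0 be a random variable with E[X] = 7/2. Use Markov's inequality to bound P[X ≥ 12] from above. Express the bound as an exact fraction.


μ = E[X] = 7/2, a = 12.
Markov: P[X ≥ 12] ≤ μ/a = (7/2)/12 = 7/24.
Numerically: ≈ 0.292.
(Since a = 12 > μ = 3.500, the bound 7/24 is < 1 and informative.)

P[X ≥ 12] ≤ 7/24 ≈ 0.292.


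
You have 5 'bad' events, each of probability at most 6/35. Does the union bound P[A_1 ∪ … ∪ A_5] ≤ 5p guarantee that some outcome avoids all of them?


Union bound: P[∪_{i=1}^{5} A_i] ≤ Σ_i P[A_i] ≤ 5·p = 5·(6/35) = 6/7.
Numerically: 6/7 ≈ 0.85714.
Is 6/7 < 1? YES.
Since P[∪ A_i] ≤ 6/7 < 1, the complement has P[∩ A_i^c] ≥ 1 − 6/7 = 1/7 > 0, so some outcome avoids every A_i.

5·p = 6/7 ≈ 0.85714; existence CERTIFIED by the union bound.


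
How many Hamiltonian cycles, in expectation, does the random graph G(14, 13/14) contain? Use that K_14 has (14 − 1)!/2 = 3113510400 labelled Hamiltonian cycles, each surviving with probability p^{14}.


K_14 has (14 − 1)!/2 = 3113510400 labelled Hamiltonian cycles.
For each such Hamiltonian cycle H, let X_H = 1 if all 14 edges of H are present in G. Then P[X_H = 1] = p^{14} = (13/14)^{14} = 3937376385699289/11112006825558016.
By linearity of expectation: E[X] = Σ_H E[X_H] = 3113510400 · p^{14} = 3113510400 · 3937376385699289/11112006825558016 = 3420497300666614836525/3100448333024.
Numerically: E[X] ≈ 1.10323e+09.

E[X] = 3113510400 · (13/14)^{14} = 3420497300666614836525/3100448333024 ≈ 1.10323e+09.


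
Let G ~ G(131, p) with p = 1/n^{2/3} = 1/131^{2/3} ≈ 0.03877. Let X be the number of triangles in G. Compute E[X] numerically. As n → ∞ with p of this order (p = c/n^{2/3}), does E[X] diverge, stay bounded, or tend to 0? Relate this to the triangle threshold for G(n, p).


Number of potential triangles: C(131, 3) = 366145.
Each occurs with probability p³ ≈ (0.03877)³ ≈ 5.827166e-05.
By linearity: E[X] = C(131, 3)·p³ ≈ 366145 · 5.827166e-05 ≈ 21.3359.
Since α = 2/3 < 1, p = c/n^{2/3} ≫ 1/n is above the triangle threshold p ~ 1/n. Asymptotically E[X] ~ (c³/6)·n^{3(1−α)} = (1³/6)·n^{1} → ∞; triangles are abundant w.h.p.

E[X] ≈ 21.3359; in regime p = Θ(1/n^{2/3}) E[X] diverges (above the triangle threshold p ~ 1/n).


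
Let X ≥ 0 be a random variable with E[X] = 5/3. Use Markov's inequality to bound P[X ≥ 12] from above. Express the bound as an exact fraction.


μ = E[X] = 5/3, a = 12.
Markov: P[X ≥ 12] ≤ μ/a = (5/3)/12 = 5/36.
Numerically: ≈ 0.138889.
(Since a = 12 > μ = 1.666667, the bound 5/36 is < 1 and informative.)

P[X ≥ 12] ≤ 5/36 ≈ 0.138889.


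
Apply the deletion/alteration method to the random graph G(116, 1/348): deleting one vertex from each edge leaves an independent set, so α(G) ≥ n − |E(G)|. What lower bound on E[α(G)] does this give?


E[|E(G)|] = C(116, 2)·p = 6670 · (1/348) = 115/6.
E[α(G)] ≥ n − E[|E(G)|] = 116 − 115/6 = 581/6.
Numerically: ≈ 96.833.
(This is only a lower bound; the true E[α(G)] may be larger.)

E[α(G)] ≥ 581/6 ≈ 96.833.


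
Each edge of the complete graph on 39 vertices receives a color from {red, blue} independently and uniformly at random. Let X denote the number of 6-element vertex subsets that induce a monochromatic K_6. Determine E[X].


Let X = Σ_S X_S over the C(39, 6) = 3262623 subsets S of size 6, where X_S = 1 if the K_6 on S is monochromatic.
For a fixed S, the K_6 on S has C(6, 2) = 15 edges. P[all 15 edges red] = (1/2)^15, and likewise for blue, so P[monochromatic] = 2·(1/2)^15 = 2^{1 − 15} = 1/16384.
By linearity: E[X] = C(39, 6) · 2^{1 − 15} = 3262623 · 1/16384 = 3262623/16384.
Numerically: E[X] ≈ 199.1347.

E[X] = C(39,6)·2^(1−C(6,2)) = 3262623/16384 ≈ 199.1347.


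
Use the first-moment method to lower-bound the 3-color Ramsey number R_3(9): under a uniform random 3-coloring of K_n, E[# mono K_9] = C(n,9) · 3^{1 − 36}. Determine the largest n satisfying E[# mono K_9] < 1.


We need C(n, 9) · 3^{1 − 36} < 1, i.e. C(n, 9) < 3^{36 − 1} = 50031545098999707.
Check values of n near the boundary:
  n = 299: C(299, 9) = 46610674441390059; 46610674441390059 < 50031545098999707? YES
  n = 300: C(300, 9) = 48052241692154700; 48052241692154700 < 50031545098999707? YES
  n = 301: C(301, 9) = 49533303936090975; 49533303936090975 < 50031545098999707? YES
  n = 302: C(302, 9) = 51054804739588650; 51054804739588650 < 50031545098999707? NO
  n = 303: C(303, 9) = 52617706925494425; 52617706925494425 < 50031545098999707? NO
The largest n with C(n, 9) < 50031545098999707 is n = 301 (where E[X] = 16511101312030325/16677181699666569 ≈ 0.9900). Hence R_3(9) > 301, i.e. R_3(9) ≥ 302.

Largest n = 301; hence R_3(9) > 301.


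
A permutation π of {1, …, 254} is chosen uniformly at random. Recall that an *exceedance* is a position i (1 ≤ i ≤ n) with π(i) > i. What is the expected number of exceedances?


Write X = Σ_{i=1}^{254} X_i, where X_i = 1_{π(i) > i}.
For each fixed i, π(i) is uniform over {1, …, 254} (marginal of a uniform permutation), so P[π(i) > i] = (n − i)/n. Summing: Σ_{i=1}^{254} (n − i)/n = (0 + 1 + … + 253)/254 = 254(254 − 1)/(2·254) = (254 − 1)/2.
Hence E[X] = Σ_{i=1}^{254} (254 − i)/254 = 253/2 ≈ 126.50000.

E[X] = 253/2 = 126.50000.


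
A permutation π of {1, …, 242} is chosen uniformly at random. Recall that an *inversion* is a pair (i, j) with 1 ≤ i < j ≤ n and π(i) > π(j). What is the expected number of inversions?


Write X = Σ X_I over the C(242, 2) = 29161 pairs i < j, with X_I the indicator of one inversion.
There are 29161 indicators.
For each fixed pair i < j, the values π(i) and π(j) are two distinct elements of {1, …, 242} in uniformly random order; by symmetry P[π(i) > π(j)] = 1/2.
By linearity: E[X] = 29161 · (1/2) = C(242, 2) · (1/2) = 29161/2 = 29161/2 ≈ 14580.5000.

E[X] = 29161/2 = 14580.5000.


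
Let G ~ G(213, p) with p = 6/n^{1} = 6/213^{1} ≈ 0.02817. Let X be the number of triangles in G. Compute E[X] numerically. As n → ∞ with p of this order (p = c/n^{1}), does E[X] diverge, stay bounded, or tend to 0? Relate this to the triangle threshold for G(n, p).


Number of potential triangles: C(213, 3) = 1587986.
Each occurs with probability p³ ≈ (0.02817)³ ≈ 2.235193e-05.
By linearity: E[X] = C(213, 3)·p³ ≈ 1587986 · 2.235193e-05 ≈ 35.4945.
Here α = 1, so p = 6/n is exactly at the triangle threshold p ~ 1/n. Asymptotically E[X] → c³/6 = 6³/6 = 36 ≈ 36.0000, a bounded constant. In this regime the triangle count is asymptotically Poisson(c³/6).

E[X] ≈ 35.4945; in regime p = Θ(1/n^{1}) E[X] stays bounded (at the triangle threshold p ~ 1/n).


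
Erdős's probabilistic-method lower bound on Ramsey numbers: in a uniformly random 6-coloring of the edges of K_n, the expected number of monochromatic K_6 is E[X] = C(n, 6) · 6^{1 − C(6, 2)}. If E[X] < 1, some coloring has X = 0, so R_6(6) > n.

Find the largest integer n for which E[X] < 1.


We need C(n, 6) · 6^{1 − 15} < 1, i.e. C(n, 6) < 6^{15 − 1} = 78364164096.
Check values of n near the boundary:
  n = 196: C(196, 6) = 72887293024; 72887293024 < 78364164096? YES
  n = 197: C(197, 6) = 75176946208; 75176946208 < 78364164096? YES
  n = 198: C(198, 6) = 77526225777; 77526225777 < 78364164096? YES
  n = 199: C(199, 6) = 79936367511; 79936367511 < 78364164096? NO
  n = 200: C(200, 6) = 82408626300; 82408626300 < 78364164096? NO
The largest n with C(n, 6) < 78364164096 is n = 198 (where E[X] = 25842075259/26121388032 ≈ 0.9893). Hence R_6(6) > 198, i.e. R_6(6) ≥ 199.

Largest n = 198; hence R_6(6) > 198.


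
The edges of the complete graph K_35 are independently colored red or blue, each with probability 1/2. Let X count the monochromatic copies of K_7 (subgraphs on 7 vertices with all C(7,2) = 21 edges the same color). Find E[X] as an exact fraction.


Let X = Σ_S X_S over the C(35, 7) = 6724520 subsets S of size 7, where X_S = 1 if the K_7 on S is monochromatic.
For a fixed S, the K_7 on S has C(7, 2) = 21 edges. P[all 21 edges red] = (1/2)^21, and likewise for blue, so P[monochromatic] = 2·(1/2)^21 = 2^{1 − 21} = 1/1048576.
Summing: E[X] = C(35, 7) · 2^{1 − 21} = 6724520 · 1/1048576 = 840565/131072.
Numerically: E[X] ≈ 6.413.

E[X] = C(35,7)·2^(1−C(7,2)) = 840565/131072 ≈ 6.413.


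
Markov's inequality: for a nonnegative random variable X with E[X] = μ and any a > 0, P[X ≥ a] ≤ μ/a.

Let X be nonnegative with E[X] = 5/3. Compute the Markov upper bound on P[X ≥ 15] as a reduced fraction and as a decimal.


μ = E[X] = 5/3, a = 15.
Markov: P[X ≥ 15] ≤ μ/a = (5/3)/15 = 1/9.
Numerically: ≈ 0.111.
(Since a = 15 > μ = 1.667, the bound 1/9 is < 1 and informative.)

P[X ≥ 15] ≤ 1/9 ≈ 0.111.


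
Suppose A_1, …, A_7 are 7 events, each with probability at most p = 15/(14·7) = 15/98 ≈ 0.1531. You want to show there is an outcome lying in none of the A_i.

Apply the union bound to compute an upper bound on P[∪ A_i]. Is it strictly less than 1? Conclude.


Union bound: P[∪_{i=1}^{7} A_i] ≤ Σ_i P[A_i] ≤ 7·p = 7·(15/98) = 15/14.
Numerically: 15/14 ≈ 1.0714.
Is 15/14 < 1? NO.
Since the bound 15/14 is ≥ 1, the union bound is uninformative here; it does NOT by itself certify existence.

7·p = 15/14 ≈ 1.0714; existence NOT certified by the union bound.


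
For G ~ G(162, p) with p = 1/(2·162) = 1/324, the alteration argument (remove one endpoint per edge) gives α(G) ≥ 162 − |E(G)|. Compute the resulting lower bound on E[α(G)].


E[|E(G)|] = C(162, 2)·p = 13041 · (1/324) = 161/4.
E[α(G)] ≥ n − E[|E(G)|] = 162 − 161/4 = 487/4.
Numerically: ≈ 121.7500.
(This is only a lower bound; the true E[α(G)] may be larger.)

E[α(G)] ≥ 487/4 ≈ 121.7500.


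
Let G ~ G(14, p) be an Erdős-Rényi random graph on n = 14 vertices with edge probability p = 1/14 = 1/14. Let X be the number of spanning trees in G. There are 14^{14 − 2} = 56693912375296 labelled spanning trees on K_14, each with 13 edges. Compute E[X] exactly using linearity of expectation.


K_14 has 14^{14 − 2} = 56693912375296 labelled spanning trees.
For each such spanning tree H, let X_H = 1 if all 13 edges of H are present in G. Then P[X_H = 1] = p^{13} = (1/14)^{13} = 1/793714773254144.
By linearity of expectation: E[X] = Σ_H E[X_H] = 56693912375296 · p^{13} = 56693912375296 · 1/793714773254144 = 1/14.
Numerically: E[X] ≈ 0.0714.

E[X] = 56693912375296 · (1/14)^{13} = 1/14 ≈ 0.0714.


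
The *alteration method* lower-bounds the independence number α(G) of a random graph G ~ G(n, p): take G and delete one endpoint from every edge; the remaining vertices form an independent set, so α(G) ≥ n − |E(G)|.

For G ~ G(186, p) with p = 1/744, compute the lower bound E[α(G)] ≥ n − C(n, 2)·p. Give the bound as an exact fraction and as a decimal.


E[|E(G)|] = C(186, 2)·p = 17205 · (1/744) = 185/8.
E[α(G)] ≥ n − E[|E(G)|] = 186 − 185/8 = 1303/8.
Numerically: ≈ 162.8750.
(This is only a lower bound; the true E[α(G)] may be larger.)

E[α(G)] ≥ 1303/8 ≈ 162.8750.


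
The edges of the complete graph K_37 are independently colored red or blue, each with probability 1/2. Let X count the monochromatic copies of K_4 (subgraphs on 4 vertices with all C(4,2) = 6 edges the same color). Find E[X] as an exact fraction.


Let X = Σ_S X_S over the C(37, 4) = 66045 subsets S of size 4, where X_S = 1 if the K_4 on S is monochromatic.
For a fixed S, the K_4 on S has C(4, 2) = 6 edges. P[all 6 edges red] = (1/2)^6, and likewise for blue, so P[monochromatic] = 2·(1/2)^6 = 2^{1 − 6} = 1/32.
Summing: E[X] = C(37, 4) · 2^{1 − 6} = 66045 · 1/32 = 66045/32.
Numerically: E[X] ≈ 2063.906.

E[X] = C(37,4)·2^(1−C(4,2)) = 66045/32 ≈ 2063.906.


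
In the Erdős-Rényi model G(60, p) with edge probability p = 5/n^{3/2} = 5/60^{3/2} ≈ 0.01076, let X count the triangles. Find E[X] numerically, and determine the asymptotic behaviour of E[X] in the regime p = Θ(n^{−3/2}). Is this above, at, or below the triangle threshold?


Number of potential triangles: C(60, 3) = 34220.
Each occurs with probability p³ ≈ (0.01076)³ ≈ 1.245172e-06.
By linearity: E[X] = C(60, 3)·p³ ≈ 34220 · 1.245172e-06 ≈ 0.0426.
Since α = 3/2 > 1, p = c/n^{3/2} = o(1/n) is below the triangle threshold p ~ 1/n. Asymptotically E[X] ~ (c³/6)·n^{3(1−α)} = (5³/6)·n^{-1.5} → 0, so by Markov's inequality G has no triangles w.h.p.

E[X] ≈ 0.0426; in regime p = Θ(1/n^{3/2}) E[X] tends to 0 (below the triangle threshold p ~ 1/n).


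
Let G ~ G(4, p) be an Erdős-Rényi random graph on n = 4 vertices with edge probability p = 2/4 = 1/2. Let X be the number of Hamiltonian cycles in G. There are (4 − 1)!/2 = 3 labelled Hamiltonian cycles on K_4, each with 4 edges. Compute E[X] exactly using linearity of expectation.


K_4 has (4 − 1)!/2 = 3 labelled Hamiltonian cycles.
For each such Hamiltonian cycle H, let X_H = 1 if all 4 edges of H are present in G. Then P[X_H = 1] = p^{4} = (1/2)^{4} = 1/16.
By linearity: E[X] = Σ_H E[X_H] = 3 · p^{4} = 3 · 1/16 = 3/16.
Numerically: E[X] ≈ 0.1875.

E[X] = 3 · (1/2)^{4} = 3/16 ≈ 0.1875.


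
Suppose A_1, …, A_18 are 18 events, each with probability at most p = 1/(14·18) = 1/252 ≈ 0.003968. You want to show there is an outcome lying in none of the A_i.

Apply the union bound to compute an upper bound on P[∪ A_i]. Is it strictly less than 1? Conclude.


Union bound: P[∪_{i=1}^{18} A_i] ≤ Σ_i P[A_i] ≤ 18·p = 18·(1/252) = 1/14.
Numerically: 1/14 ≈ 0.071429.
Is 1/14 < 1? YES.
Since P[∪ A_i] ≤ 1/14 < 1, the complement has P[∩ A_i^c] ≥ 1 − 1/14 = 13/14 > 0, so some outcome avoids every A_i.

18·p = 1/14 ≈ 0.071429; existence CERTIFIED by the union bound.


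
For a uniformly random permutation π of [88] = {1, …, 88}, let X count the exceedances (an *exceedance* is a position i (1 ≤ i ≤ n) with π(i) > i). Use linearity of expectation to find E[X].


Write X = Σ_{i=1}^{88} X_i, where X_i = 1_{π(i) > i}.
For each fixed i, π(i) is uniform over {1, …, 88} (marginal of a uniform permutation), so P[π(i) > i] = (n − i)/n. Summing: Σ_{i=1}^{88} (n − i)/n = (0 + 1 + … + 87)/88 = 88(88 − 1)/(2·88) = (88 − 1)/2.
Hence E[X] = Σ_{i=1}^{88} (88 − i)/88 = 87/2 ≈ 43.500000.

E[X] = 87/2 = 43.500000.


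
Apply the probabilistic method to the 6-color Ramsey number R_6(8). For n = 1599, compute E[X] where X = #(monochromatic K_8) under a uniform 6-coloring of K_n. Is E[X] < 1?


E[X] = C(1599, 8) · 6^{1 − 28} = 1041478627524184359081 · 6^{−27} = 1041478627524184359081/1023490369077469249536.
As a reduced fraction: E[X] = 38573282500895717003/37907050706572935168 ≈ 1.018.
Is E[X] < 1? NO.
Since E[X] ≥ 1, the first-moment bound is inconclusive at n = 1599; it does NOT by itself certify R_6(8) > 1599.

E[X] = 38573282500895717003/37907050706572935168 ≈ 1.018; E[X] ≥ 1; first-moment method inconclusive here.


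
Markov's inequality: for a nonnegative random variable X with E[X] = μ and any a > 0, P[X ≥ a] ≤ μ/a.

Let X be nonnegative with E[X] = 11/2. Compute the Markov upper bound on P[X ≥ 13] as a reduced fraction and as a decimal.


μ = E[X] = 11/2, a = 13.
Markov: P[X ≥ 13] ≤ μ/a = (11/2)/13 = 11/26.
Numerically: ≈ 0.4231.
(Since a = 13 > μ = 5.5000, the bound 11/26 is < 1 and informative.)

P[X ≥ 13] ≤ 11/26 ≈ 0.4231.


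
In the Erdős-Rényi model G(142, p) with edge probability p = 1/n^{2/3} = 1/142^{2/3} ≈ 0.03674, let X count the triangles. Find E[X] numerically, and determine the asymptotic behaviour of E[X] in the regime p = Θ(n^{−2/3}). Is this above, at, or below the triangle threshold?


Number of potential triangles: C(142, 3) = 467180.
Each occurs with probability p³ ≈ (0.03674)³ ≈ 4.959333e-05.
By linearity: E[X] = C(142, 3)·p³ ≈ 467180 · 4.959333e-05 ≈ 23.1690.
Since α = 2/3 < 1, p = c/n^{2/3} ≫ 1/n is above the triangle threshold p ~ 1/n. Asymptotically E[X] ~ (c³/6)·n^{3(1−α)} = (1³/6)·n^{1} → ∞; triangles are abundant w.h.p.

E[X] ≈ 23.1690; in regime p = Θ(1/n^{2/3}) E[X] diverges (above the triangle threshold p ~ 1/n).


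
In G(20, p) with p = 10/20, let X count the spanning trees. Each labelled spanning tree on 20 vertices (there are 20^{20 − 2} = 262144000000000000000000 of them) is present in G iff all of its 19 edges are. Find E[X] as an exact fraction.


K_20 has 20^{20 − 2} = 262144000000000000000000 labelled spanning trees.
For each such spanning tree H, let X_H = 1 if all 19 edges of H are present in G. Then P[X_H = 1] = p^{19} = (1/2)^{19} = 1/524288.
By linearity: E[X] = Σ_H E[X_H] = 262144000000000000000000 · p^{19} = 262144000000000000000000 · 1/524288 = 500000000000000000.
Numerically: E[X] ≈ 5e+17.

E[X] = 262144000000000000000000 · (1/2)^{19} = 500000000000000000 ≈ 5e+17.


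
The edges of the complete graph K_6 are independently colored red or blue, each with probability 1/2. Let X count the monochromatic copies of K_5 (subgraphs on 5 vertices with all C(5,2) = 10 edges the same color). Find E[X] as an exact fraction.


Let X = Σ_S X_S over the C(6, 5) = 6 subsets S of size 5, where X_S = 1 if the K_5 on S is monochromatic.
For a fixed S, the K_5 on S has C(5, 2) = 10 edges. P[all 10 edges red] = (1/2)^10, and likewise for blue, so P[monochromatic] = 2·(1/2)^10 = 2^{1 − 10} = 1/512.
By linearity: E[X] = C(6, 5) · 2^{1 − 10} = 6 · 1/512 = 3/256.
Numerically: E[X] ≈ 0.011719.

E[X] = C(6,5)·2^(1−C(5,2)) = 3/256 ≈ 0.011719.


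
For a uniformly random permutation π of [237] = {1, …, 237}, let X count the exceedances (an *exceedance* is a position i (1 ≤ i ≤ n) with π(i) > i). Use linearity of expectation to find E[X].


Write X = Σ_{i=1}^{237} X_i, where X_i = 1_{π(i) > i}.
For each fixed i, π(i) is uniform over {1, …, 237} (marginal of a uniform permutation), so P[π(i) > i] = (n − i)/n. Summing: Σ_{i=1}^{237} (n − i)/n = (0 + 1 + … + 236)/237 = 237(237 − 1)/(2·237) = (237 − 1)/2.
Hence E[X] = Σ_{i=1}^{237} (237 − i)/237 = 118 ≈ 118.000.

E[X] = 118 = 118.000.


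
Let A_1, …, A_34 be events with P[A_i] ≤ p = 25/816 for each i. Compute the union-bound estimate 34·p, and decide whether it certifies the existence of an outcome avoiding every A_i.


Union bound: P[∪_{i=1}^{34} A_i] ≤ Σ_i P[A_i] ≤ 34·p = 34·(25/816) = 25/24.
Numerically: 25/24 ≈ 1.04167.
Is 25/24 < 1? NO.
Since the bound 25/24 is ≥ 1, the union bound is uninformative here; it does NOT by itself certify existence.

34·p = 25/24 ≈ 1.04167; existence NOT certified by the union bound.


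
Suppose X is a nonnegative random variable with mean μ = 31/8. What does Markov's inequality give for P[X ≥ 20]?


μ = E[X] = 31/8, a = 20.
Markov: P[X ≥ 20] ≤ μ/a = (31/8)/20 = 31/160.
Numerically: ≈ 0.19375.
(Since a = 20 > μ = 3.87500, the bound 31/160 is < 1 and informative.)

P[X ≥ 20] ≤ 31/160 ≈ 0.19375.


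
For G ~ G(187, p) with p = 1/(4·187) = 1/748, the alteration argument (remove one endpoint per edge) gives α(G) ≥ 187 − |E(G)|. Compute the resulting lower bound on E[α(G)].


E[|E(G)|] = C(187, 2)·p = 17391 · (1/748) = 93/4.
E[α(G)] ≥ n − E[|E(G)|] = 187 − 93/4 = 655/4.
Numerically: ≈ 163.75000.
(This is only a lower bound; the true E[α(G)] may be larger.)

E[α(G)] ≥ 655/4 ≈ 163.75000.


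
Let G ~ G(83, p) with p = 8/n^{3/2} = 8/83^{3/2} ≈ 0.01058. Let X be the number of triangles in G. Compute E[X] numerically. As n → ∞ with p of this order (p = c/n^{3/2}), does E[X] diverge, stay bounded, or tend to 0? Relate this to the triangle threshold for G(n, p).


Number of potential triangles: C(83, 3) = 91881.
Each occurs with probability p³ ≈ (0.01058)³ ≈ 1.184182e-06.
By linearity: E[X] = C(83, 3)·p³ ≈ 91881 · 1.184182e-06 ≈ 0.1088.
Since α = 3/2 > 1, p = c/n^{3/2} = o(1/n) is below the triangle threshold p ~ 1/n. Asymptotically E[X] ~ (c³/6)·n^{3(1−α)} = (8³/6)·n^{-1.5} → 0, so by Markov's inequality G has no triangles w.h.p.

E[X] ≈ 0.1088; in regime p = Θ(1/n^{3/2}) E[X] tends to 0 (below the triangle threshold p ~ 1/n).


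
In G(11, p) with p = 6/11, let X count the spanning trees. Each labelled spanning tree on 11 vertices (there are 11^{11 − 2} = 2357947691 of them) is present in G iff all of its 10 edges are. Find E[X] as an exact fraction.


K_11 has 11^{11 − 2} = 2357947691 labelled spanning trees.
For each such spanning tree H, let X_H = 1 if all 10 edges of H are present in G. Then P[X_H = 1] = p^{10} = (6/11)^{10} = 60466176/25937424601.
By linearity: E[X] = Σ_H E[X_H] = 2357947691 · p^{10} = 2357947691 · 60466176/25937424601 = 60466176/11.
Numerically: E[X] ≈ 5.5e+06.

E[X] = 2357947691 · (6/11)^{10} = 60466176/11 ≈ 5.5e+06.


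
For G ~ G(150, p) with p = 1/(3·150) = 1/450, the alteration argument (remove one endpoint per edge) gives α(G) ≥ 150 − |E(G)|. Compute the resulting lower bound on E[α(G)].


E[|E(G)|] = C(150, 2)·p = 11175 · (1/450) = 149/6.
E[α(G)] ≥ n − E[|E(G)|] = 150 − 149/6 = 751/6.
Numerically: ≈ 125.167.
(This is only a lower bound; the true E[α(G)] may be larger.)

E[α(G)] ≥ 751/6 ≈ 125.167.


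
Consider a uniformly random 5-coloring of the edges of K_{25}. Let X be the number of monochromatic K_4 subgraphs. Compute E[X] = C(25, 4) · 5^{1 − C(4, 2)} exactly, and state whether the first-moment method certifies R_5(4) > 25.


E[X] = C(25, 4) · 5^{1 − 6} = 12650 · 5^{−5} = 12650/3125.
As a reduced fraction: E[X] = 506/125 ≈ 4.0480.
Is E[X] < 1? NO.
Since E[X] ≥ 1, the first-moment bound is inconclusive at n = 25; it does NOT by itself certify R_5(4) > 25.

E[X] = 506/125 ≈ 4.0480; E[X] ≥ 1; first-moment method inconclusive here.


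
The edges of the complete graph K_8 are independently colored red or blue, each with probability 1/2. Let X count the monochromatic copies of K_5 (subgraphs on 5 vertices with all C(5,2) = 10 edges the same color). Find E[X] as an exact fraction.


Let X = Σ_S X_S over the C(8, 5) = 56 subsets S of size 5, where X_S = 1 if the K_5 on S is monochromatic.
For a fixed S, the K_5 on S has C(5, 2) = 10 edges. P[all 10 edges red] = (1/2)^10, and likewise for blue, so P[monochromatic] = 2·(1/2)^10 = 2^{1 − 10} = 1/512.
By linearity: E[X] = C(8, 5) · 2^{1 − 10} = 56 · 1/512 = 7/64.
Numerically: E[X] ≈ 0.109.

E[X] = C(8,5)·2^(1−C(5,2)) = 7/64 ≈ 0.109.


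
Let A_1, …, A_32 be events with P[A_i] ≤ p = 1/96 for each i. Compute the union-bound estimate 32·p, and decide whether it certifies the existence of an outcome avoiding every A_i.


Union bound: P[∪_{i=1}^{32} A_i] ≤ Σ_i P[A_i] ≤ 32·p = 32·(1/96) = 1/3.
Numerically: 1/3 ≈ 0.333.
Is 1/3 < 1? YES.
Since P[∪ A_i] ≤ 1/3 < 1, the complement has P[∩ A_i^c] ≥ 1 − 1/3 = 2/3 > 0, so some outcome avoids every A_i.

32·p = 1/3 ≈ 0.333; existence CERTIFIED by the union bound.


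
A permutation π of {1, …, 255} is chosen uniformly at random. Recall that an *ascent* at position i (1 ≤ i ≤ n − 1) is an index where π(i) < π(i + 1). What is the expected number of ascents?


Write X = Σ X_I over i = 1, …, 254, with X_I the indicator of one ascent.
There are 254 indicators.
For each fixed i, the pair (π(i), π(i+1)) is a uniformly random ordered pair of distinct values from {1, …, 255}; by symmetry P[π(i) < π(i+1)] = 1/2.
By linearity: E[X] = 254 · (1/2) = (255 − 1) · (1/2) = 127 ≈ 127.000.

E[X] = 127 = 127.000.


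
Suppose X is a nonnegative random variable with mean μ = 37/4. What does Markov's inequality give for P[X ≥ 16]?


μ = E[X] = 37/4, a = 16.
Markov: P[X ≥ 16] ≤ μ/a = (37/4)/16 = 37/64.
Numerically: ≈ 0.578125.
(Since a = 16 > μ = 9.250000, the bound 37/64 is < 1 and informative.)

P[X ≥ 16] ≤ 37/64 ≈ 0.578125.


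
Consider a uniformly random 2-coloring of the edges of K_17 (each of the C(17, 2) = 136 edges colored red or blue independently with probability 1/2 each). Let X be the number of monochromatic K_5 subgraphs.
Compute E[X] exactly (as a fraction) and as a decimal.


Let X = Σ_S X_S over the C(17, 5) = 6188 subsets S of size 5, where X_S = 1 if the K_5 on S is monochromatic.
For a fixed S, the K_5 on S has C(5, 2) = 10 edges. P[all 10 edges red] = (1/2)^10, and likewise for blue, so P[monochromatic] = 2·(1/2)^10 = 2^{1 − 10} = 1/512.
By linearity: E[X] = C(17, 5) · 2^{1 − 10} = 6188 · 1/512 = 1547/128.
Numerically: E[X] ≈ 12.085938.

E[X] = C(17,5)·2^(1−C(5,2)) = 1547/128 ≈ 12.085938.


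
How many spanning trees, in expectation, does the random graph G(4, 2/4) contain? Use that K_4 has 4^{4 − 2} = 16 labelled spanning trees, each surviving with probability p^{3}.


K_4 has 4^{4 − 2} = 16 labelled spanning trees.
For each such spanning tree H, let X_H = 1 if all 3 edges of H are present in G. Then P[X_H = 1] = p^{3} = (1/2)^{3} = 1/8.
By linearity of expectation: E[X] = Σ_H E[X_H] = 16 · p^{3} = 16 · 1/8 = 2.
Numerically: E[X] ≈ 2.

E[X] = 16 · (1/2)^{3} = 2 ≈ 2.


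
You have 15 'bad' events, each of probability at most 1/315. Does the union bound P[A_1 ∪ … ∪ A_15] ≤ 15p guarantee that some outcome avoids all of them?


Union bound: P[∪_{i=1}^{15} A_i] ≤ Σ_i P[A_i] ≤ 15·p = 15·(1/315) = 1/21.
Numerically: 1/21 ≈ 0.0476.
Is 1/21 < 1? YES.
Since P[∪ A_i] ≤ 1/21 < 1, the complement has P[∩ A_i^c] ≥ 1 − 1/21 = 20/21 > 0, so some outcome avoids every A_i.

15·p = 1/21 ≈ 0.0476; existence CERTIFIED by the union bound.


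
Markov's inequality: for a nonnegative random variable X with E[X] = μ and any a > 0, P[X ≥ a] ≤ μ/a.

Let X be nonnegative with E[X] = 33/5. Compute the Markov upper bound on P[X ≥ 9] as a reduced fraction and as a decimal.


μ = E[X] = 33/5, a = 9.
Markov: P[X ≥ 9] ≤ μ/a = (33/5)/9 = 11/15.
Numerically: ≈ 0.7333.
(Since a = 9 > μ = 6.6000, the bound 11/15 is < 1 and informative.)

P[X ≥ 9] ≤ 11/15 ≈ 0.7333.


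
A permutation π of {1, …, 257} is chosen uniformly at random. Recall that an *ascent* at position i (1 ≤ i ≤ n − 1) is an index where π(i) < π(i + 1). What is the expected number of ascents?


Write X = Σ X_I over i = 1, …, 256, with X_I the indicator of one ascent.
There are 256 indicators.
For each fixed i, the pair (π(i), π(i+1)) is a uniformly random ordered pair of distinct values from {1, …, 257}; by symmetry P[π(i) < π(i+1)] = 1/2.
By linearity: E[X] = 256 · (1/2) = (257 − 1) · (1/2) = 128 ≈ 128.000000.

E[X] = 128 = 128.000000.


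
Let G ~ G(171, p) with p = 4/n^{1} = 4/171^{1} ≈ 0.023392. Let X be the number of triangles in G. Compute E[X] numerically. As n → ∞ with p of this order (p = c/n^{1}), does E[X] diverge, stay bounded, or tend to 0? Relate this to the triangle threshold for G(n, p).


Number of potential triangles: C(171, 3) = 818805.
Each occurs with probability p³ ≈ (0.023392)³ ≈ 1.2799460e-05.
By linearity: E[X] = C(171, 3)·p³ ≈ 818805 · 1.2799460e-05 ≈ 10.48026.
Here α = 1, so p = 4/n is exactly at the triangle threshold p ~ 1/n. Asymptotically E[X] → c³/6 = 4³/6 = 32/3 ≈ 10.66667, a bounded constant. In this regime the triangle count is asymptotically Poisson(c³/6).

E[X] ≈ 10.48026; in regime p = Θ(1/n^{1}) E[X] stays bounded (at the triangle threshold p ~ 1/n).


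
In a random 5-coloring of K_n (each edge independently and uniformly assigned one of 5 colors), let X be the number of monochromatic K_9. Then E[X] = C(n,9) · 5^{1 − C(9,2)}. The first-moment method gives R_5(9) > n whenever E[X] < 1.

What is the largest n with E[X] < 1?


We need C(n, 9) · 5^{1 − 36} < 1, i.e. C(n, 9) < 5^{36 − 1} = 2910383045673370361328125.
Check values of n near the boundary:
  n = 2165: C(2165, 9) = 2832220612024886803272630; 2832220612024886803272630 < 2910383045673370361328125? YES
  n = 2166: C(2166, 9) = 2844037944203015677277940; 2844037944203015677277940 < 2910383045673370361328125? YES
  n = 2167: C(2167, 9) = 2855899084841489792706810; 2855899084841489792706810 < 2910383045673370361328125? YES
  n = 2168: C(2168, 9) = 2867804175977929537095120; 2867804175977929537095120 < 2910383045673370361328125? YES
  n = 2169: C(2169, 9) = 2879753360044504243499683; 2879753360044504243499683 < 2910383045673370361328125? YES
  n = 2170: C(2170, 9) = 2891746779868845075610510; 2891746779868845075610510 < 2910383045673370361328125? YES
  n = 2171: C(2171, 9) = 2903784578674959601827205; 2903784578674959601827205 < 2910383045673370361328125? YES
  n = 2172: C(2172, 9) = 2915866900084148060642020; 2915866900084148060642020 < 2910383045673370361328125? NO
The largest n with C(n, 9) < 2910383045673370361328125 is n = 2171 (where E[X] = 580756915734991920365441/582076609134674072265625 ≈ 0.997733). Hence R_5(9) > 2171, i.e. R_5(9) ≥ 2172.

Largest n = 2171; hence R_5(9) > 2171.


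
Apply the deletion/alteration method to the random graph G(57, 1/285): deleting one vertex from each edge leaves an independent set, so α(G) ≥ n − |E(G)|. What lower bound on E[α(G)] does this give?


E[|E(G)|] = C(57, 2)·p = 1596 · (1/285) = 28/5.
E[α(G)] ≥ n − E[|E(G)|] = 57 − 28/5 = 257/5.
Numerically: ≈ 51.40000.
(This is only a lower bound; the true E[α(G)] may be larger.)

E[α(G)] ≥ 257/5 ≈ 51.40000.


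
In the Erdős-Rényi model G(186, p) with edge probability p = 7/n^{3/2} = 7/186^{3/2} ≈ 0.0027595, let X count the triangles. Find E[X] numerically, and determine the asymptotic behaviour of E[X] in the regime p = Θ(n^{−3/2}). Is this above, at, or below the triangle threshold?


Number of potential triangles: C(186, 3) = 1055240.
Each occurs with probability p³ ≈ (0.0027595)³ ≈ 2.1012894e-08.
By linearity: E[X] = C(186, 3)·p³ ≈ 1055240 · 2.1012894e-08 ≈ 0.02217.
Since α = 3/2 > 1, p = c/n^{3/2} = o(1/n) is below the triangle threshold p ~ 1/n. Asymptotically E[X] ~ (c³/6)·n^{3(1−α)} = (7³/6)·n^{-1.5} → 0, so by Markov's inequality G has no triangles w.h.p.

E[X] ≈ 0.02217; in regime p = Θ(1/n^{3/2}) E[X] tends to 0 (below the triangle threshold p ~ 1/n).


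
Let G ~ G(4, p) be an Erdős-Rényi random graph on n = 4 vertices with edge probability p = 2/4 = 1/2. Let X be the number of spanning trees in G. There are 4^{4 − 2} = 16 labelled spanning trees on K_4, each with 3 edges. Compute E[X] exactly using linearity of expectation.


K_4 has 4^{4 − 2} = 16 labelled spanning trees.
For each such spanning tree H, let X_H = 1 if all 3 edges of H are present in G. Then P[X_H = 1] = p^{3} = (1/2)^{3} = 1/8.
By linearity of expectation: E[X] = Σ_H E[X_H] = 16 · p^{3} = 16 · 1/8 = 2.
Numerically: E[X] ≈ 2.

E[X] = 16 · (1/2)^{3} = 2 ≈ 2.


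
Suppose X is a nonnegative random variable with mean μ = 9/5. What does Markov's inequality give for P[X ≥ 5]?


μ = E[X] = 9/5, a = 5.
Markov: P[X ≥ 5] ≤ μ/a = (9/5)/5 = 9/25.
Numerically: ≈ 0.36000.
(Since a = 5 > μ = 1.80000, the bound 9/25 is < 1 and informative.)

P[X ≥ 5] ≤ 9/25 ≈ 0.36000.


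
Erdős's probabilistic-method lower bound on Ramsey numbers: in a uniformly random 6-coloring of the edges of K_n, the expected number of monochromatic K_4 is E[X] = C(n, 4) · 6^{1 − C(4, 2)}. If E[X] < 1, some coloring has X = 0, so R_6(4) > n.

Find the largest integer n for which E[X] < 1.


We need C(n, 4) · 6^{1 − 6} < 1, i.e. C(n, 4) < 6^{6 − 1} = 7776.
Check values of n near the boundary:
  n = 18: C(18, 4) = 3060; 3060 < 7776? YES
  n = 19: C(19, 4) = 3876; 3876 < 7776? YES
  n = 20: C(20, 4) = 4845; 4845 < 7776? YES
  n = 21: C(21, 4) = 5985; 5985 < 7776? YES
  n = 22: C(22, 4) = 7315; 7315 < 7776? YES
  n = 23: C(23, 4) = 8855; 8855 < 7776? NO
The largest n with C(n, 4) < 7776 is n = 22 (where E[X] = 7315/7776 ≈ 0.9407). Hence R_6(4) > 22, i.e. R_6(4) ≥ 23.

Largest n = 22; hence R_6(4) > 22.


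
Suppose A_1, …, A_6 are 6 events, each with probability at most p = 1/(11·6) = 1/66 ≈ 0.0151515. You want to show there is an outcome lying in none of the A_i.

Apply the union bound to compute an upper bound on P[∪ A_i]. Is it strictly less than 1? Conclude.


Union bound: P[∪_{i=1}^{6} A_i] ≤ Σ_i P[A_i] ≤ 6·p = 6·(1/66) = 1/11.
Numerically: 1/11 ≈ 0.0909091.
Is 1/11 < 1? YES.
Since P[∪ A_i] ≤ 1/11 < 1, the complement has P[∩ A_i^c] ≥ 1 − 1/11 = 10/11 > 0, so some outcome avoids every A_i.

6·p = 1/11 ≈ 0.0909091; existence CERTIFIED by the union bound.


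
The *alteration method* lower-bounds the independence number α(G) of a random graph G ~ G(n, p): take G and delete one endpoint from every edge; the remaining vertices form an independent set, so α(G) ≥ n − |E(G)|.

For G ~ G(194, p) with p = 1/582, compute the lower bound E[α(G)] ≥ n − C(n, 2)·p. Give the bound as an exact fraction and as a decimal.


E[|E(G)|] = C(194, 2)·p = 18721 · (1/582) = 193/6.
E[α(G)] ≥ n − E[|E(G)|] = 194 − 193/6 = 971/6.
Numerically: ≈ 161.83333.
(This is only a lower bound; the true E[α(G)] may be larger.)

E[α(G)] ≥ 971/6 ≈ 161.83333.


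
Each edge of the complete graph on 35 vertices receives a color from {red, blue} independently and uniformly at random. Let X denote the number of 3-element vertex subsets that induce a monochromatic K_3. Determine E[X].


Let X = Σ_S X_S over the C(35, 3) = 6545 subsets S of size 3, where X_S = 1 if the K_3 on S is monochromatic.
For a fixed S, the K_3 on S has C(3, 2) = 3 edges. P[all 3 edges red] = (1/2)^3, and likewise for blue, so P[monochromatic] = 2·(1/2)^3 = 2^{1 − 3} = 1/4.
By linearity: E[X] = C(35, 3) · 2^{1 − 3} = 6545 · 1/4 = 6545/4.
Numerically: E[X] ≈ 1636.250000.

E[X] = C(35,3)·2^(1−C(3,2)) = 6545/4 ≈ 1636.250000.


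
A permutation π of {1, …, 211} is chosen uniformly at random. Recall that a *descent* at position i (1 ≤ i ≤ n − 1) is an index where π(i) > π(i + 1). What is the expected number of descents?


Write X = Σ X_I over i = 1, …, 210, with X_I the indicator of one descent.
There are 210 indicators.
For each fixed i, the pair (π(i), π(i+1)) is a uniformly random ordered pair of distinct values from {1, …, 211}; by symmetry P[π(i) > π(i+1)] = 1/2.
By linearity: E[X] = 210 · (1/2) = (211 − 1) · (1/2) = 105 ≈ 105.0000.

E[X] = 105 = 105.0000.


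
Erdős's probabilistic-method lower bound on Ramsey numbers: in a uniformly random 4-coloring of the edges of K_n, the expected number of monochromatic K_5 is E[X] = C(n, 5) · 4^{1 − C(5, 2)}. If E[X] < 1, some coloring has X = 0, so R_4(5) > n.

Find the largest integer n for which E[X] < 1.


We need C(n, 5) · 4^{1 − 10} < 1, i.e. C(n, 5) < 4^{10 − 1} = 262144.
Check values of n near the boundary:
  n = 28: C(28, 5) = 98280; 98280 < 262144? YES
  n = 29: C(29, 5) = 118755; 118755 < 262144? YES
  n = 30: C(30, 5) = 142506; 142506 < 262144? YES
  n = 31: C(31, 5) = 169911; 169911 < 262144? YES
  n = 32: C(32, 5) = 201376; 201376 < 262144? YES
  n = 33: C(33, 5) = 237336; 237336 < 262144? YES
  n = 34: C(34, 5) = 278256; 278256 < 262144? NO
  n = 35: C(35, 5) = 324632; 324632 < 262144? NO
  n = 36: C(36, 5) = 376992; 376992 < 262144? NO
The largest n with C(n, 5) < 262144 is n = 33 (where E[X] = 29667/32768 ≈ 0.90536). Hence R_4(5) > 33, i.e. R_4(5) ≥ 34.

Largest n = 33; hence R_4(5) > 33.
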